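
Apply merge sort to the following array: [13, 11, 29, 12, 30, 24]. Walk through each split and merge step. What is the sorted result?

Merge sort trace:

Split: [13, 11, 29, 12, 30, 24] -> [13, 11, 29] and [12, 30, 24]
  Split: [13, 11, 29] -> [13] and [11, 29]
    Split: [11, 29] -> [11] and [29]
    Merge: [11] + [29] -> [11, 29]
  Merge: [13] + [11, 29] -> [11, 13, 29]
  Split: [12, 30, 24] -> [12] and [30, 24]
    Split: [30, 24] -> [30] and [24]
    Merge: [30] + [24] -> [24, 30]
  Merge: [12] + [24, 30] -> [12, 24, 30]
Merge: [11, 13, 29] + [12, 24, 30] -> [11, 12, 13, 24, 29, 30]

Final sorted array: [11, 12, 13, 24, 29, 30]

The merge sort proceeds by recursively splitting the array and merging sorted halves.
After all merges, the sorted array is [11, 12, 13, 24, 29, 30].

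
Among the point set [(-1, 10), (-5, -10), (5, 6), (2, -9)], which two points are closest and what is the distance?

Computing all pairwise distances among 4 points:

d((-1, 10), (-5, -10)) = 20.3961
d((-1, 10), (5, 6)) = 7.2111
d((-1, 10), (2, -9)) = 19.2354
d((-5, -10), (5, 6)) = 18.868
d((-5, -10), (2, -9)) = 7.0711 <-- minimum
d((5, 6), (2, -9)) = 15.2971

Closest pair: (-5, -10) and (2, -9) with distance 7.0711

The closest pair is (-5, -10) and (2, -9) with Euclidean distance 7.0711. For 4 points, brute-force pairwise comparison is shown above. For large n, the divide-and-conquer algorithm (sort by x, recurse on halves, check the dividing strip) achieves O(n log n).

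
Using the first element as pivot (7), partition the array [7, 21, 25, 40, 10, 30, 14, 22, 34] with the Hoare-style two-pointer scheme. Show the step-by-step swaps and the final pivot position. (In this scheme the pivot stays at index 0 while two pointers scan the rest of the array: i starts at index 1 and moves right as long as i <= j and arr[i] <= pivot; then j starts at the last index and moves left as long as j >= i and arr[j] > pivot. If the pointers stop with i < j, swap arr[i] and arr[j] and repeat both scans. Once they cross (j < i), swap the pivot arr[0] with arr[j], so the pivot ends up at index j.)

Hoare-style two-pointer partition with pivot = 7:

Initial array: [7, 21, 25, 40, 10, 30, 14, 22, 34]

Pointers start at i = 1, j = 8.
i ends at 1, j ends at 0: the pointers have crossed (j < i), so scanning stops.

j = 0, so swapping arr[0] with arr[j] leaves the pivot at position 0: [7, 21, 25, 40, 10, 30, 14, 22, 34]
Pivot position: 0

After partitioning with pivot 7, the array becomes [7, 21, 25, 40, 10, 30, 14, 22, 34]. The pivot is placed at index 0. All elements to the left of the pivot are <= 7, and all elements to the right are > 7.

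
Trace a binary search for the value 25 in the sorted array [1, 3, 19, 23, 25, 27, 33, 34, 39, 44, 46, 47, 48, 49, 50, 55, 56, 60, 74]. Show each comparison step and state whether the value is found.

Binary search for 25 in [1, 3, 19, 23, 25, 27, 33, 34, 39, 44, 46, 47, 48, 49, 50, 55, 56, 60, 74]:

lo=0, hi=18, mid=9, arr[mid]=44 -> 44 > 25, search left half
lo=0, hi=8, mid=4, arr[mid]=25 -> Found target at index 4!

Binary search finds 25 at index 4 after 2 comparisons. The search repeatedly halves the search space by comparing with the middle element.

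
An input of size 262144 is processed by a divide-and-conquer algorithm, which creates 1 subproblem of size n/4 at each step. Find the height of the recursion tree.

For divide and conquer with division factor 4:

Problem sizes at each level:
Level 0: 262144
Level 1: 65536
Level 2: 16384
Level 3: 4096
Level 4: 1024
Level 5: 256
Level 6: 64
Level 7: 16
Level 8: 4
Level 9: 1

The root is level 0 and the size-1 base case is level 9 (the tree spans levels 0 through 9, i.e. 10 levels counting the root), so the depth is the number of divisions: log_4(262144) = 9

The recursion tree depth is log_4(262144) = 9. At each level, the problem size is divided by 4, so it takes 9 divisions to reduce to a base case of size 1. The algorithm makes 1 recursive call at each level.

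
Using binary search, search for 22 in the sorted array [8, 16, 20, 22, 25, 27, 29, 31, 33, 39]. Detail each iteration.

Binary search for 22 in [8, 16, 20, 22, 25, 27, 29, 31, 33, 39]:

lo=0, hi=9, mid=4, arr[mid]=25 -> 25 > 22, search left half
lo=0, hi=3, mid=1, arr[mid]=16 -> 16 < 22, search right half
lo=2, hi=3, mid=2, arr[mid]=20 -> 20 < 22, search right half
lo=3, hi=3, mid=3, arr[mid]=22 -> Found target at index 3!

Binary search finds 22 at index 3 after 4 comparisons. The search repeatedly halves the search space by comparing with the middle element.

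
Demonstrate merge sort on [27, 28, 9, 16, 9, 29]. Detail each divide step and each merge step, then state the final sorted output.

Merge sort trace:

Split: [27, 28, 9, 16, 9, 29] -> [27, 28, 9] and [16, 9, 29]
  Split: [27, 28, 9] -> [27] and [28, 9]
    Split: [28, 9] -> [28] and [9]
    Merge: [28] + [9] -> [9, 28]
  Merge: [27] + [9, 28] -> [9, 27, 28]
  Split: [16, 9, 29] -> [16] and [9, 29]
    Split: [9, 29] -> [9] and [29]
    Merge: [9] + [29] -> [9, 29]
  Merge: [16] + [9, 29] -> [9, 16, 29]
Merge: [9, 27, 28] + [9, 16, 29] -> [9, 9, 16, 27, 28, 29]

Final sorted array: [9, 9, 16, 27, 28, 29]

The merge sort proceeds by recursively splitting the array and merging sorted halves.
After all merges, the sorted array is [9, 9, 16, 27, 28, 29].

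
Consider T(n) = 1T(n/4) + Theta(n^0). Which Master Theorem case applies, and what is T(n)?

Master Theorem for T(n) = 1T(n/4) + O(n^0):

a = 1, b = 4, c = 0
log_b(a) = log_4(1) = 0.0000

Case 2: c = 0 = log_4(1) = 0.0000
T(n) = O(n^0 log n) = O(log n)

For T(n) = 1T(n/4) + O(n^0): log_4(1) = 0.0000. This is Case 2 of the Master Theorem (c = log_b(a), equal work at all levels), giving O(log n).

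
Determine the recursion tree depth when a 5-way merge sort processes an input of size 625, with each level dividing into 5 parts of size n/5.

For divide and conquer with division factor 5:

Problem sizes at each level:
Level 0: 625
Level 1: 125
Level 2: 25
Level 3: 5
Level 4: 1

The root is level 0 and the size-1 base case is level 4 (the tree spans levels 0 through 4, i.e. 5 levels counting the root), so the depth is the number of divisions: log_5(625) = 4

The recursion tree depth is log_5(625) = 4. At each level, the problem size is divided by 5, so it takes 4 divisions to reduce to a base case of size 1. The algorithm makes 5 recursive calls at each level.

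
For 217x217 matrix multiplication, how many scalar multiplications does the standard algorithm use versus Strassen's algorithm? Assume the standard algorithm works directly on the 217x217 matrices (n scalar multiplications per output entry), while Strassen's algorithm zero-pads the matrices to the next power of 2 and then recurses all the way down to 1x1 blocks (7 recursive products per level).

Matrix multiplication for 217x217 matrices:

Strassen's algorithm requires power-of-2 dimensions. Pad 217x217 to 256x256 (next power of 2).

Standard algorithm: 217^3 = 10218313 multiplications
Strassen's algorithm: 7^(log2(256)) = 7^8 = 5764801 multiplications
Savings: 10218313 - 5764801 = 4453512 multiplications

Standard: 10218313 multiplications (217^3). Strassen: 5764801 multiplications (7^8, after padding to 256x256). Strassen reduces 8 recursive multiplications to 7 at each level.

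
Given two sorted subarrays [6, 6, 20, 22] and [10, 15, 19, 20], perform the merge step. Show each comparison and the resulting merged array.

Merging process:

Compare 6 vs 10: take 6 from left. Merged: [6]
Compare 6 vs 10: take 6 from left. Merged: [6, 6]
Compare 20 vs 10: take 10 from right. Merged: [6, 6, 10]
Compare 20 vs 15: take 15 from right. Merged: [6, 6, 10, 15]
Compare 20 vs 19: take 19 from right. Merged: [6, 6, 10, 15, 19]
Compare 20 vs 20: take 20 from left. Merged: [6, 6, 10, 15, 19, 20]
Compare 22 vs 20: take 20 from right. Merged: [6, 6, 10, 15, 19, 20, 20]
Append remaining from left: [22]. Merged: [6, 6, 10, 15, 19, 20, 20, 22]

Final merged array: [6, 6, 10, 15, 19, 20, 20, 22]
Total comparisons: 7

The merged array is [6, 6, 10, 15, 19, 20, 20, 22], requiring 7 comparisons. The merge step runs in O(n) time where n is the total number of elements.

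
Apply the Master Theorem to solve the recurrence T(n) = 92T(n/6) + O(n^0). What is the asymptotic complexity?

Master Theorem for T(n) = 92T(n/6) + O(n^0):

a = 92, b = 6, c = 0
log_b(a) = log_6(92) = 2.5237

Case 1: c = 0 < log_6(92) = 2.5237
T(n) = O(n^(log_6 92))

For T(n) = 92T(n/6) + O(n^0): log_6(92) = 2.5237. This is Case 1 of the Master Theorem (c < log_b(a), work dominated by leaves), giving O(n^(log_6 92)).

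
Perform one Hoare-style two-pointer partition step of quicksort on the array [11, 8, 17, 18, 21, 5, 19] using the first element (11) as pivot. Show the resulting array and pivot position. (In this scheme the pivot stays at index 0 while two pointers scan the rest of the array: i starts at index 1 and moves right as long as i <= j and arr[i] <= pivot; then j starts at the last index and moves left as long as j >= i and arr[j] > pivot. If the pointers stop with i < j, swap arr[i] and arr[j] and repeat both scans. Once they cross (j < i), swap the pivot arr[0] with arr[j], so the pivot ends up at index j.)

Hoare-style two-pointer partition with pivot = 11:

Initial array: [11, 8, 17, 18, 21, 5, 19]

Pointers start at i = 1, j = 6.
i stops at index 2 (arr[2]=17 > 11), j stops at index 5 (arr[5]=5 <= 11): swap arr[2] and arr[5], array becomes [11, 8, 5, 18, 21, 17, 19]
i ends at 3, j ends at 2: the pointers have crossed (j < i), so scanning stops.

Swap pivot arr[0] with arr[2] to place pivot at position 2: [5, 8, 11, 18, 21, 17, 19]
Pivot position: 2

After partitioning with pivot 11, the array becomes [5, 8, 11, 18, 21, 17, 19]. The pivot is placed at index 2. All elements to the left of the pivot are <= 11, and all elements to the right are > 11.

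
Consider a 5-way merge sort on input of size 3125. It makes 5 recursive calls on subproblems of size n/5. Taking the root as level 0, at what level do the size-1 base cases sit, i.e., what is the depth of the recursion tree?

For divide and conquer with division factor 5:

Problem sizes at each level:
Level 0: 3125
Level 1: 625
Level 2: 125
Level 3: 25
Level 4: 5
Level 5: 1

The root is level 0 and the size-1 base case is level 5 (the tree spans levels 0 through 5, i.e. 6 levels counting the root), so the depth is the number of divisions: log_5(3125) = 5

The recursion tree depth is log_5(3125) = 5. At each level, the problem size is divided by 5, so it takes 5 divisions to reduce to a base case of size 1. The algorithm makes 5 recursive calls at each level.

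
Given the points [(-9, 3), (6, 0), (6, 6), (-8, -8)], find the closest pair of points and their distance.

Computing all pairwise distances among 4 points:

d((-9, 3), (6, 0)) = 15.2971
d((-9, 3), (6, 6)) = 15.2971
d((-9, 3), (-8, -8)) = 11.0454
d((6, 0), (6, 6)) = 6.0 <-- minimum
d((6, 0), (-8, -8)) = 16.1245
d((6, 6), (-8, -8)) = 19.799

Closest pair: (6, 0) and (6, 6) with distance 6.0

The closest pair is (6, 0) and (6, 6) with Euclidean distance 6.0. For 4 points, brute-force pairwise comparison is shown above. For large n, the divide-and-conquer algorithm (sort by x, recurse on halves, check the dividing strip) achieves O(n log n).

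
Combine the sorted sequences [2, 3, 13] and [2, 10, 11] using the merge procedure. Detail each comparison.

Merging process:

Compare 2 vs 2: take 2 from left. Merged: [2]
Compare 3 vs 2: take 2 from right. Merged: [2, 2]
Compare 3 vs 10: take 3 from left. Merged: [2, 2, 3]
Compare 13 vs 10: take 10 from right. Merged: [2, 2, 3, 10]
Compare 13 vs 11: take 11 from right. Merged: [2, 2, 3, 10, 11]
Append remaining from left: [13]. Merged: [2, 2, 3, 10, 11, 13]

Final merged array: [2, 2, 3, 10, 11, 13]
Total comparisons: 5

The merged array is [2, 2, 3, 10, 11, 13], requiring 5 comparisons. The merge step runs in O(n) time where n is the total number of elements.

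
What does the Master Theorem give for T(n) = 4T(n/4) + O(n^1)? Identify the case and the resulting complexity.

Master Theorem for T(n) = 4T(n/4) + O(n^1):

a = 4, b = 4, c = 1
log_b(a) = log_4(4) = 1.0000

Case 2: c = 1 = log_4(4) = 1.0000
T(n) = O(n^1 log n) = O(n log n)

For T(n) = 4T(n/4) + O(n^1): log_4(4) = 1.0000. This is Case 2 of the Master Theorem (c = log_b(a), equal work at all levels), giving O(n log n).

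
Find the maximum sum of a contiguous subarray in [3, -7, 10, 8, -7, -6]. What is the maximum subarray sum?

Using Kadane's algorithm on [3, -7, 10, 8, -7, -6]:

Scanning through the array:
Position 1 (value -7): max_ending_here = -4, max_so_far = 3
Position 2 (value 10): max_ending_here = 10, max_so_far = 10
Position 3 (value 8): max_ending_here = 18, max_so_far = 18
Position 4 (value -7): max_ending_here = 11, max_so_far = 18
Position 5 (value -6): max_ending_here = 5, max_so_far = 18

Maximum subarray: [10, 8]
Maximum sum: 18

The maximum subarray is [10, 8] with sum 18. This subarray runs from index 2 to index 3.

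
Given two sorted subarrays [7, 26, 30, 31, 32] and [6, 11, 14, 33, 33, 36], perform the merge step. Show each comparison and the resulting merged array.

Merging process:

Compare 7 vs 6: take 6 from right. Merged: [6]
Compare 7 vs 11: take 7 from left. Merged: [6, 7]
Compare 26 vs 11: take 11 from right. Merged: [6, 7, 11]
Compare 26 vs 14: take 14 from right. Merged: [6, 7, 11, 14]
Compare 26 vs 33: take 26 from left. Merged: [6, 7, 11, 14, 26]
Compare 30 vs 33: take 30 from left. Merged: [6, 7, 11, 14, 26, 30]
Compare 31 vs 33: take 31 from left. Merged: [6, 7, 11, 14, 26, 30, 31]
Compare 32 vs 33: take 32 from left. Merged: [6, 7, 11, 14, 26, 30, 31, 32]
Append remaining from right: [33, 33, 36]. Merged: [6, 7, 11, 14, 26, 30, 31, 32, 33, 33, 36]

Final merged array: [6, 7, 11, 14, 26, 30, 31, 32, 33, 33, 36]
Total comparisons: 8

The merged array is [6, 7, 11, 14, 26, 30, 31, 32, 33, 33, 36], requiring 8 comparisons. The merge step runs in O(n) time where n is the total number of elements.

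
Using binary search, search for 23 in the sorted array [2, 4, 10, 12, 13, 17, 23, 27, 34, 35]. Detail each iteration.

Binary search for 23 in [2, 4, 10, 12, 13, 17, 23, 27, 34, 35]:

lo=0, hi=9, mid=4, arr[mid]=13 -> 13 < 23, search right half
lo=5, hi=9, mid=7, arr[mid]=27 -> 27 > 23, search left half
lo=5, hi=6, mid=5, arr[mid]=17 -> 17 < 23, search right half
lo=6, hi=6, mid=6, arr[mid]=23 -> Found target at index 6!

Binary search finds 23 at index 6 after 4 comparisons. The search repeatedly halves the search space by comparing with the middle element.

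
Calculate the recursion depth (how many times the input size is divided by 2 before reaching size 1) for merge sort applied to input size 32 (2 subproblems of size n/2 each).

For divide and conquer with division factor 2:

Problem sizes at each level:
Level 0: 32
Level 1: 16
Level 2: 8
Level 3: 4
Level 4: 2
Level 5: 1

The root is level 0 and the size-1 base case is level 5 (the tree spans levels 0 through 5, i.e. 6 levels counting the root), so the depth is the number of divisions: log_2(32) = 5

The recursion tree depth is log_2(32) = 5. At each level, the problem size is divided by 2, so it takes 5 divisions to reduce to a base case of size 1. The algorithm makes 2 recursive calls at each level.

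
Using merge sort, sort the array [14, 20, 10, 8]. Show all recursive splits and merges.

Merge sort trace:

Split: [14, 20, 10, 8] -> [14, 20] and [10, 8]
  Split: [14, 20] -> [14] and [20]
  Merge: [14] + [20] -> [14, 20]
  Split: [10, 8] -> [10] and [8]
  Merge: [10] + [8] -> [8, 10]
Merge: [14, 20] + [8, 10] -> [8, 10, 14, 20]

Final sorted array: [8, 10, 14, 20]

The merge sort proceeds by recursively splitting the array and merging sorted halves.
After all merges, the sorted array is [8, 10, 14, 20].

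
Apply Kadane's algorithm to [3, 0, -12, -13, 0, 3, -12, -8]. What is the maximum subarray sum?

Using Kadane's algorithm on [3, 0, -12, -13, 0, 3, -12, -8]:

Scanning through the array:
Position 1 (value 0): max_ending_here = 3, max_so_far = 3
Position 2 (value -12): max_ending_here = -9, max_so_far = 3
Position 3 (value -13): max_ending_here = -13, max_so_far = 3
Position 4 (value 0): max_ending_here = 0, max_so_far = 3
Position 5 (value 3): max_ending_here = 3, max_so_far = 3
Position 6 (value -12): max_ending_here = -9, max_so_far = 3
Position 7 (value -8): max_ending_here = -8, max_so_far = 3

Maximum subarray: [3]
Maximum sum: 3

The maximum subarray is [3] with sum 3. This subarray runs from index 0 to index 0.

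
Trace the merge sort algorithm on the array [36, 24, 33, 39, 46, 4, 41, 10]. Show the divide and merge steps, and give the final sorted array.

Merge sort trace:

Split: [36, 24, 33, 39, 46, 4, 41, 10] -> [36, 24, 33, 39] and [46, 4, 41, 10]
  Split: [36, 24, 33, 39] -> [36, 24] and [33, 39]
    Split: [36, 24] -> [36] and [24]
    Merge: [36] + [24] -> [24, 36]
    Split: [33, 39] -> [33] and [39]
    Merge: [33] + [39] -> [33, 39]
  Merge: [24, 36] + [33, 39] -> [24, 33, 36, 39]
  Split: [46, 4, 41, 10] -> [46, 4] and [41, 10]
    Split: [46, 4] -> [46] and [4]
    Merge: [46] + [4] -> [4, 46]
    Split: [41, 10] -> [41] and [10]
    Merge: [41] + [10] -> [10, 41]
  Merge: [4, 46] + [10, 41] -> [4, 10, 41, 46]
Merge: [24, 33, 36, 39] + [4, 10, 41, 46] -> [4, 10, 24, 33, 36, 39, 41, 46]

Final sorted array: [4, 10, 24, 33, 36, 39, 41, 46]

The merge sort proceeds by recursively splitting the array and merging sorted halves.
After all merges, the sorted array is [4, 10, 24, 33, 36, 39, 41, 46].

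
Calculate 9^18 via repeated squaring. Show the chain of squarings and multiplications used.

Computing 9^18 by squaring (build up from 9^1; each line after the first costs one multiplication):

9^1 = 9
9^2 = (9^1)^2 = 9^2 = 81
9^4 = (9^2)^2 = 81^2 = 6561
9^8 = (9^4)^2 = 6561^2 = 43046721
9^9 = 9 * 9^8 = 9 * 43046721 = 387420489
9^18 = (9^9)^2 = 387420489^2 = 150094635296999121

Result: 150094635296999121
Multiplications needed: 5 (5 lines after 9^1)

9^18 = 150094635296999121. Using exponentiation by squaring, this requires 5 multiplications. The key idea: if the exponent is even, square the half-power; if odd, multiply by the base once.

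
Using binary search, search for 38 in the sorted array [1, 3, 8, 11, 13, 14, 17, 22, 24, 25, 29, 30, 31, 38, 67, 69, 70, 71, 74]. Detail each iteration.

Binary search for 38 in [1, 3, 8, 11, 13, 14, 17, 22, 24, 25, 29, 30, 31, 38, 67, 69, 70, 71, 74]:

lo=0, hi=18, mid=9, arr[mid]=25 -> 25 < 38, search right half
lo=10, hi=18, mid=14, arr[mid]=67 -> 67 > 38, search left half
lo=10, hi=13, mid=11, arr[mid]=30 -> 30 < 38, search right half
lo=12, hi=13, mid=12, arr[mid]=31 -> 31 < 38, search right half
lo=13, hi=13, mid=13, arr[mid]=38 -> Found target at index 13!

Binary search finds 38 at index 13 after 5 comparisons. The search repeatedly halves the search space by comparing with the middle element.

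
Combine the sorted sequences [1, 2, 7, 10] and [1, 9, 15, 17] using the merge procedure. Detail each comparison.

Merging process:

Compare 1 vs 1: take 1 from left. Merged: [1]
Compare 2 vs 1: take 1 from right. Merged: [1, 1]
Compare 2 vs 9: take 2 from left. Merged: [1, 1, 2]
Compare 7 vs 9: take 7 from left. Merged: [1, 1, 2, 7]
Compare 10 vs 9: take 9 from right. Merged: [1, 1, 2, 7, 9]
Compare 10 vs 15: take 10 from left. Merged: [1, 1, 2, 7, 9, 10]
Append remaining from right: [15, 17]. Merged: [1, 1, 2, 7, 9, 10, 15, 17]

Final merged array: [1, 1, 2, 7, 9, 10, 15, 17]
Total comparisons: 6

The merged array is [1, 1, 2, 7, 9, 10, 15, 17], requiring 6 comparisons. The merge step runs in O(n) time where n is the total number of elements.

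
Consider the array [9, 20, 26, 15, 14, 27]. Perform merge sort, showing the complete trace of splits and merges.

Merge sort trace:

Split: [9, 20, 26, 15, 14, 27] -> [9, 20, 26] and [15, 14, 27]
  Split: [9, 20, 26] -> [9] and [20, 26]
    Split: [20, 26] -> [20] and [26]
    Merge: [20] + [26] -> [20, 26]
  Merge: [9] + [20, 26] -> [9, 20, 26]
  Split: [15, 14, 27] -> [15] and [14, 27]
    Split: [14, 27] -> [14] and [27]
    Merge: [14] + [27] -> [14, 27]
  Merge: [15] + [14, 27] -> [14, 15, 27]
Merge: [9, 20, 26] + [14, 15, 27] -> [9, 14, 15, 20, 26, 27]

Final sorted array: [9, 14, 15, 20, 26, 27]

The merge sort proceeds by recursively splitting the array and merging sorted halves.
After all merges, the sorted array is [9, 14, 15, 20, 26, 27].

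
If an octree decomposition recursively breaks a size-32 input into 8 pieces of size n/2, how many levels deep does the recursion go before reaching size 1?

For divide and conquer with division factor 2:

Problem sizes at each level:
Level 0: 32
Level 1: 16
Level 2: 8
Level 3: 4
Level 4: 2
Level 5: 1

The root is level 0 and the size-1 base case is level 5 (the tree spans levels 0 through 5, i.e. 6 levels counting the root), so the depth is the number of divisions: log_2(32) = 5

The recursion tree depth is log_2(32) = 5. At each level, the problem size is divided by 2, so it takes 5 divisions to reduce to a base case of size 1. The algorithm makes 8 recursive calls at each level.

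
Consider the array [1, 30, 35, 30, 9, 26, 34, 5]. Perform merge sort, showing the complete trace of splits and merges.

Merge sort trace:

Split: [1, 30, 35, 30, 9, 26, 34, 5] -> [1, 30, 35, 30] and [9, 26, 34, 5]
  Split: [1, 30, 35, 30] -> [1, 30] and [35, 30]
    Split: [1, 30] -> [1] and [30]
    Merge: [1] + [30] -> [1, 30]
    Split: [35, 30] -> [35] and [30]
    Merge: [35] + [30] -> [30, 35]
  Merge: [1, 30] + [30, 35] -> [1, 30, 30, 35]
  Split: [9, 26, 34, 5] -> [9, 26] and [34, 5]
    Split: [9, 26] -> [9] and [26]
    Merge: [9] + [26] -> [9, 26]
    Split: [34, 5] -> [34] and [5]
    Merge: [34] + [5] -> [5, 34]
  Merge: [9, 26] + [5, 34] -> [5, 9, 26, 34]
Merge: [1, 30, 30, 35] + [5, 9, 26, 34] -> [1, 5, 9, 26, 30, 30, 34, 35]

Final sorted array: [1, 5, 9, 26, 30, 30, 34, 35]

The merge sort proceeds by recursively splitting the array and merging sorted halves.
After all merges, the sorted array is [1, 5, 9, 26, 30, 30, 34, 35].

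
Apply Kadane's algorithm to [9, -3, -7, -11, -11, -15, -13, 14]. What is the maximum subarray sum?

Using Kadane's algorithm on [9, -3, -7, -11, -11, -15, -13, 14]:

Scanning through the array:
Position 1 (value -3): max_ending_here = 6, max_so_far = 9
Position 2 (value -7): max_ending_here = -1, max_so_far = 9
Position 3 (value -11): max_ending_here = -11, max_so_far = 9
Position 4 (value -11): max_ending_here = -11, max_so_far = 9
Position 5 (value -15): max_ending_here = -15, max_so_far = 9
Position 6 (value -13): max_ending_here = -13, max_so_far = 9
Position 7 (value 14): max_ending_here = 14, max_so_far = 14

Maximum subarray: [14]
Maximum sum: 14

The maximum subarray is [14] with sum 14. This subarray runs from index 7 to index 7.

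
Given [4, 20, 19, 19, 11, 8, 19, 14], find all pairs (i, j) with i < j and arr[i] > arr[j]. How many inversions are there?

Finding inversions in [4, 20, 19, 19, 11, 8, 19, 14]:

(1, 2): arr[1]=20 > arr[2]=19
(1, 3): arr[1]=20 > arr[3]=19
(1, 4): arr[1]=20 > arr[4]=11
(1, 5): arr[1]=20 > arr[5]=8
(1, 6): arr[1]=20 > arr[6]=19
(1, 7): arr[1]=20 > arr[7]=14
(2, 4): arr[2]=19 > arr[4]=11
(2, 5): arr[2]=19 > arr[5]=8
(2, 7): arr[2]=19 > arr[7]=14
(3, 4): arr[3]=19 > arr[4]=11
(3, 5): arr[3]=19 > arr[5]=8
(3, 7): arr[3]=19 > arr[7]=14
(4, 5): arr[4]=11 > arr[5]=8
(6, 7): arr[6]=19 > arr[7]=14

Total inversions: 14

The array has 14 inversion(s): (1,2), (1,3), (1,4), (1,5), (1,6), (1,7), (2,4), (2,5), (2,7), (3,4), (3,5), (3,7), (4,5), (6,7). Each pair (i,j) satisfies i < j and arr[i] > arr[j].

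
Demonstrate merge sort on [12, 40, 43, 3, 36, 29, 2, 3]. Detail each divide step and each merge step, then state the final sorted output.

Merge sort trace:

Split: [12, 40, 43, 3, 36, 29, 2, 3] -> [12, 40, 43, 3] and [36, 29, 2, 3]
  Split: [12, 40, 43, 3] -> [12, 40] and [43, 3]
    Split: [12, 40] -> [12] and [40]
    Merge: [12] + [40] -> [12, 40]
    Split: [43, 3] -> [43] and [3]
    Merge: [43] + [3] -> [3, 43]
  Merge: [12, 40] + [3, 43] -> [3, 12, 40, 43]
  Split: [36, 29, 2, 3] -> [36, 29] and [2, 3]
    Split: [36, 29] -> [36] and [29]
    Merge: [36] + [29] -> [29, 36]
    Split: [2, 3] -> [2] and [3]
    Merge: [2] + [3] -> [2, 3]
  Merge: [29, 36] + [2, 3] -> [2, 3, 29, 36]
Merge: [3, 12, 40, 43] + [2, 3, 29, 36] -> [2, 3, 3, 12, 29, 36, 40, 43]

Final sorted array: [2, 3, 3, 12, 29, 36, 40, 43]

The merge sort proceeds by recursively splitting the array and merging sorted halves.
After all merges, the sorted array is [2, 3, 3, 12, 29, 36, 40, 43].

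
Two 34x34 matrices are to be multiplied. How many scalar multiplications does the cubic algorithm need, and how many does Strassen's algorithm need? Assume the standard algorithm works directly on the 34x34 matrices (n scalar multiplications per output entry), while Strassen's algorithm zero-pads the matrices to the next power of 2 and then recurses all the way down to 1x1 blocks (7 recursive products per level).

Matrix multiplication for 34x34 matrices:

Strassen's algorithm requires power-of-2 dimensions. Pad 34x34 to 64x64 (next power of 2).

Standard algorithm: 34^3 = 39304 multiplications
Strassen's algorithm: 7^(log2(64)) = 7^6 = 117649 multiplications
Difference: 39304 - 117649 = -78345 (Strassen uses MORE here due to padding overhead — for small or just-over-power-of-2 n, padding can outweigh the per-level savings)

Standard: 39304 multiplications (34^3). Strassen: 117649 multiplications (7^6, after padding to 64x64). Strassen reduces 8 recursive multiplications to 7 at each level.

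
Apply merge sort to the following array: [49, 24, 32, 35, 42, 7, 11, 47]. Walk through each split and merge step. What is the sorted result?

Merge sort trace:

Split: [49, 24, 32, 35, 42, 7, 11, 47] -> [49, 24, 32, 35] and [42, 7, 11, 47]
  Split: [49, 24, 32, 35] -> [49, 24] and [32, 35]
    Split: [49, 24] -> [49] and [24]
    Merge: [49] + [24] -> [24, 49]
    Split: [32, 35] -> [32] and [35]
    Merge: [32] + [35] -> [32, 35]
  Merge: [24, 49] + [32, 35] -> [24, 32, 35, 49]
  Split: [42, 7, 11, 47] -> [42, 7] and [11, 47]
    Split: [42, 7] -> [42] and [7]
    Merge: [42] + [7] -> [7, 42]
    Split: [11, 47] -> [11] and [47]
    Merge: [11] + [47] -> [11, 47]
  Merge: [7, 42] + [11, 47] -> [7, 11, 42, 47]
Merge: [24, 32, 35, 49] + [7, 11, 42, 47] -> [7, 11, 24, 32, 35, 42, 47, 49]

Final sorted array: [7, 11, 24, 32, 35, 42, 47, 49]

The merge sort proceeds by recursively splitting the array and merging sorted halves.
After all merges, the sorted array is [7, 11, 24, 32, 35, 42, 47, 49].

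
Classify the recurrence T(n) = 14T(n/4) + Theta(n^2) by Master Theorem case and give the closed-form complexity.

Master Theorem for T(n) = 14T(n/4) + O(n^2):

a = 14, b = 4, c = 2
log_b(a) = log_4(14) = 1.9037

Case 3: c = 2 > log_4(14) = 1.9037
T(n) = O(n^2) = O(n^2)

For T(n) = 14T(n/4) + O(n^2): log_4(14) = 1.9037. This is Case 3 of the Master Theorem (c > log_b(a), work dominated by root), giving O(n^2).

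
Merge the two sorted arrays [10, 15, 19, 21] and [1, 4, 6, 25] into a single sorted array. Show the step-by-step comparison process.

Merging process:

Compare 10 vs 1: take 1 from right. Merged: [1]
Compare 10 vs 4: take 4 from right. Merged: [1, 4]
Compare 10 vs 6: take 6 from right. Merged: [1, 4, 6]
Compare 10 vs 25: take 10 from left. Merged: [1, 4, 6, 10]
Compare 15 vs 25: take 15 from left. Merged: [1, 4, 6, 10, 15]
Compare 19 vs 25: take 19 from left. Merged: [1, 4, 6, 10, 15, 19]
Compare 21 vs 25: take 21 from left. Merged: [1, 4, 6, 10, 15, 19, 21]
Append remaining from right: [25]. Merged: [1, 4, 6, 10, 15, 19, 21, 25]

Final merged array: [1, 4, 6, 10, 15, 19, 21, 25]
Total comparisons: 7

The merged array is [1, 4, 6, 10, 15, 19, 21, 25], requiring 7 comparisons. The merge step runs in O(n) time where n is the total number of elements.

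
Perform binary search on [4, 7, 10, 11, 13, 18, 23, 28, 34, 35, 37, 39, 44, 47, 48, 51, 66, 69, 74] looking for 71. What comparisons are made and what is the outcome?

Binary search for 71 in [4, 7, 10, 11, 13, 18, 23, 28, 34, 35, 37, 39, 44, 47, 48, 51, 66, 69, 74]:

lo=0, hi=18, mid=9, arr[mid]=35 -> 35 < 71, search right half
lo=10, hi=18, mid=14, arr[mid]=48 -> 48 < 71, search right half
lo=15, hi=18, mid=16, arr[mid]=66 -> 66 < 71, search right half
lo=17, hi=18, mid=17, arr[mid]=69 -> 69 < 71, search right half
lo=18, hi=18, mid=18, arr[mid]=74 -> 74 > 71, search left half
lo=18 > hi=17, target 71 not found

Binary search determines that 71 is not in the array after 5 comparisons. The search space was exhausted without finding the target.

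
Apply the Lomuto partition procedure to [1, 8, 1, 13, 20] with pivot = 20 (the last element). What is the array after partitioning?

Lomuto partition with pivot = 20:

Initial array: [1, 8, 1, 13, 20]

arr[0]=1 <= 20: swap with position 0, array becomes [1, 8, 1, 13, 20]
arr[1]=8 <= 20: swap with position 1, array becomes [1, 8, 1, 13, 20]
arr[2]=1 <= 20: swap with position 2, array becomes [1, 8, 1, 13, 20]
arr[3]=13 <= 20: swap with position 3, array becomes [1, 8, 1, 13, 20]

Place pivot at position 4: [1, 8, 1, 13, 20]
Pivot position: 4

After partitioning with pivot 20, the array becomes [1, 8, 1, 13, 20]. The pivot is placed at index 4. All elements to the left of the pivot are <= 20, and all elements to the right are > 20.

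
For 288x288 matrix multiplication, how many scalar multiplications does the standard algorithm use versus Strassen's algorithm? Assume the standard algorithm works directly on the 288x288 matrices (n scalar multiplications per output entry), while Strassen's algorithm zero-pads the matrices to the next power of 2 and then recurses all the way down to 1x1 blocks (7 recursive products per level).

Matrix multiplication for 288x288 matrices:

Strassen's algorithm requires power-of-2 dimensions. Pad 288x288 to 512x512 (next power of 2).

Standard algorithm: 288^3 = 23887872 multiplications
Strassen's algorithm: 7^(log2(512)) = 7^9 = 40353607 multiplications
Difference: 23887872 - 40353607 = -16465735 (Strassen uses MORE here due to padding overhead — for small or just-over-power-of-2 n, padding can outweigh the per-level savings)

Standard: 23887872 multiplications (288^3). Strassen: 40353607 multiplications (7^9, after padding to 512x512). Strassen reduces 8 recursive multiplications to 7 at each level.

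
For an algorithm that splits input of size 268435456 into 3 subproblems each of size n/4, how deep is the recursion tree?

For divide and conquer with division factor 4:

Problem sizes at each level:
Level 0: 268435456
Level 1: 67108864
Level 2: 16777216
Level 3: 4194304
Level 4: 1048576
Level 5: 262144
Level 6: 65536
Level 7: 16384
Level 8: 4096
Level 9: 1024
Level 10: 256
Level 11: 64
Level 12: 16
Level 13: 4
Level 14: 1

The root is level 0 and the size-1 base case is level 14 (the tree spans levels 0 through 14, i.e. 15 levels counting the root), so the depth is the number of divisions: log_4(268435456) = 14

The recursion tree depth is log_4(268435456) = 14. At each level, the problem size is divided by 4, so it takes 14 divisions to reduce to a base case of size 1. The algorithm makes 3 recursive calls at each level.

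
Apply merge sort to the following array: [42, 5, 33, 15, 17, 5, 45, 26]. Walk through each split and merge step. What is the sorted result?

Merge sort trace:

Split: [42, 5, 33, 15, 17, 5, 45, 26] -> [42, 5, 33, 15] and [17, 5, 45, 26]
  Split: [42, 5, 33, 15] -> [42, 5] and [33, 15]
    Split: [42, 5] -> [42] and [5]
    Merge: [42] + [5] -> [5, 42]
    Split: [33, 15] -> [33] and [15]
    Merge: [33] + [15] -> [15, 33]
  Merge: [5, 42] + [15, 33] -> [5, 15, 33, 42]
  Split: [17, 5, 45, 26] -> [17, 5] and [45, 26]
    Split: [17, 5] -> [17] and [5]
    Merge: [17] + [5] -> [5, 17]
    Split: [45, 26] -> [45] and [26]
    Merge: [45] + [26] -> [26, 45]
  Merge: [5, 17] + [26, 45] -> [5, 17, 26, 45]
Merge: [5, 15, 33, 42] + [5, 17, 26, 45] -> [5, 5, 15, 17, 26, 33, 42, 45]

Final sorted array: [5, 5, 15, 17, 26, 33, 42, 45]

The merge sort proceeds by recursively splitting the array and merging sorted halves.
After all merges, the sorted array is [5, 5, 15, 17, 26, 33, 42, 45].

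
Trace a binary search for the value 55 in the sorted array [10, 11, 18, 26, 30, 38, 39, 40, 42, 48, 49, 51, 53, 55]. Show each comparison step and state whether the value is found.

Binary search for 55 in [10, 11, 18, 26, 30, 38, 39, 40, 42, 48, 49, 51, 53, 55]:

lo=0, hi=13, mid=6, arr[mid]=39 -> 39 < 55, search right half
lo=7, hi=13, mid=10, arr[mid]=49 -> 49 < 55, search right half
lo=11, hi=13, mid=12, arr[mid]=53 -> 53 < 55, search right half
lo=13, hi=13, mid=13, arr[mid]=55 -> Found target at index 13!

Binary search finds 55 at index 13 after 4 comparisons. The search repeatedly halves the search space by comparing with the middle element.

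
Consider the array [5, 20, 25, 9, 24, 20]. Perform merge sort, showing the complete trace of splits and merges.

Merge sort trace:

Split: [5, 20, 25, 9, 24, 20] -> [5, 20, 25] and [9, 24, 20]
  Split: [5, 20, 25] -> [5] and [20, 25]
    Split: [20, 25] -> [20] and [25]
    Merge: [20] + [25] -> [20, 25]
  Merge: [5] + [20, 25] -> [5, 20, 25]
  Split: [9, 24, 20] -> [9] and [24, 20]
    Split: [24, 20] -> [24] and [20]
    Merge: [24] + [20] -> [20, 24]
  Merge: [9] + [20, 24] -> [9, 20, 24]
Merge: [5, 20, 25] + [9, 20, 24] -> [5, 9, 20, 20, 24, 25]

Final sorted array: [5, 9, 20, 20, 24, 25]

The merge sort proceeds by recursively splitting the array and merging sorted halves.
After all merges, the sorted array is [5, 9, 20, 20, 24, 25].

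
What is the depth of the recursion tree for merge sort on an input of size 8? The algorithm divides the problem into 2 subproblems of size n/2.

For divide and conquer with division factor 2:

Problem sizes at each level:
Level 0: 8
Level 1: 4
Level 2: 2
Level 3: 1

The root is level 0 and the size-1 base case is level 3 (the tree spans levels 0 through 3, i.e. 4 levels counting the root), so the depth is the number of divisions: log_2(8) = 3

The recursion tree depth is log_2(8) = 3. At each level, the problem size is divided by 2, so it takes 3 divisions to reduce to a base case of size 1. The algorithm makes 2 recursive calls at each level.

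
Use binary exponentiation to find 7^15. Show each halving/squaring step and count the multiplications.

Computing 7^15 by squaring (build up from 7^1; each line after the first costs one multiplication):

7^1 = 7
7^2 = (7^1)^2 = 7^2 = 49
7^3 = 7 * 7^2 = 7 * 49 = 343
7^6 = (7^3)^2 = 343^2 = 117649
7^7 = 7 * 7^6 = 7 * 117649 = 823543
7^14 = (7^7)^2 = 823543^2 = 678223072849
7^15 = 7 * 7^14 = 7 * 678223072849 = 4747561509943

Result: 4747561509943
Multiplications needed: 6 (6 lines after 7^1)

7^15 = 4747561509943. Using exponentiation by squaring, this requires 6 multiplications. The key idea: if the exponent is even, square the half-power; if odd, multiply by the base once.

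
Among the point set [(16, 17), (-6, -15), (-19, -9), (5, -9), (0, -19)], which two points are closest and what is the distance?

Computing all pairwise distances among 5 points:

d((16, 17), (-6, -15)) = 38.833
d((16, 17), (-19, -9)) = 43.6005
d((16, 17), (5, -9)) = 28.2312
d((16, 17), (0, -19)) = 39.3954
d((-6, -15), (-19, -9)) = 14.3178
d((-6, -15), (5, -9)) = 12.53
d((-6, -15), (0, -19)) = 7.2111 <-- minimum
d((-19, -9), (5, -9)) = 24.0
d((-19, -9), (0, -19)) = 21.4709
d((5, -9), (0, -19)) = 11.1803

Closest pair: (-6, -15) and (0, -19) with distance 7.2111

The closest pair is (-6, -15) and (0, -19) with Euclidean distance 7.2111. For 5 points, brute-force pairwise comparison is shown above. For large n, the divide-and-conquer algorithm (sort by x, recurse on halves, check the dividing strip) achieves O(n log n).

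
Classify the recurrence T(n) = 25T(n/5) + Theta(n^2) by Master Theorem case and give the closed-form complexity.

Master Theorem for T(n) = 25T(n/5) + O(n^2):

a = 25, b = 5, c = 2
log_b(a) = log_5(25) = 2.0000

Case 2: c = 2 = log_5(25) = 2.0000
T(n) = O(n^2 log n) = O(n^2 log n)

For T(n) = 25T(n/5) + O(n^2): log_5(25) = 2.0000. This is Case 2 of the Master Theorem (c = log_b(a), equal work at all levels), giving O(n^2 log n).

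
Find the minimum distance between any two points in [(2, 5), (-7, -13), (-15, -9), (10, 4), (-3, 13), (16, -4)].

Computing all pairwise distances among 6 points:

d((2, 5), (-7, -13)) = 20.1246
d((2, 5), (-15, -9)) = 22.0227
d((2, 5), (10, 4)) = 8.0623 <-- minimum
d((2, 5), (-3, 13)) = 9.434
d((2, 5), (16, -4)) = 16.6433
d((-7, -13), (-15, -9)) = 8.9443
d((-7, -13), (10, 4)) = 24.0416
d((-7, -13), (-3, 13)) = 26.3059
d((-7, -13), (16, -4)) = 24.6982
d((-15, -9), (10, 4)) = 28.178
d((-15, -9), (-3, 13)) = 25.0599
d((-15, -9), (16, -4)) = 31.4006
d((10, 4), (-3, 13)) = 15.8114
d((10, 4), (16, -4)) = 10.0
d((-3, 13), (16, -4)) = 25.4951

Closest pair: (2, 5) and (10, 4) with distance 8.0623

The closest pair is (2, 5) and (10, 4) with Euclidean distance 8.0623. For 6 points, brute-force pairwise comparison is shown above. For large n, the divide-and-conquer algorithm (sort by x, recurse on halves, check the dividing strip) achieves O(n log n).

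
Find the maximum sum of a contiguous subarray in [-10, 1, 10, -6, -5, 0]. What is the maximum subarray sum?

Using Kadane's algorithm on [-10, 1, 10, -6, -5, 0]:

Scanning through the array:
Position 1 (value 1): max_ending_here = 1, max_so_far = 1
Position 2 (value 10): max_ending_here = 11, max_so_far = 11
Position 3 (value -6): max_ending_here = 5, max_so_far = 11
Position 4 (value -5): max_ending_here = 0, max_so_far = 11
Position 5 (value 0): max_ending_here = 0, max_so_far = 11

Maximum subarray: [1, 10]
Maximum sum: 11

The maximum subarray is [1, 10] with sum 11. This subarray runs from index 1 to index 2.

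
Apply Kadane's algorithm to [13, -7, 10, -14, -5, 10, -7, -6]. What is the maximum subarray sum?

Using Kadane's algorithm on [13, -7, 10, -14, -5, 10, -7, -6]:

Scanning through the array:
Position 1 (value -7): max_ending_here = 6, max_so_far = 13
Position 2 (value 10): max_ending_here = 16, max_so_far = 16
Position 3 (value -14): max_ending_here = 2, max_so_far = 16
Position 4 (value -5): max_ending_here = -3, max_so_far = 16
Position 5 (value 10): max_ending_here = 10, max_so_far = 16
Position 6 (value -7): max_ending_here = 3, max_so_far = 16
Position 7 (value -6): max_ending_here = -3, max_so_far = 16

Maximum subarray: [13, -7, 10]
Maximum sum: 16

The maximum subarray is [13, -7, 10] with sum 16. This subarray runs from index 0 to index 2.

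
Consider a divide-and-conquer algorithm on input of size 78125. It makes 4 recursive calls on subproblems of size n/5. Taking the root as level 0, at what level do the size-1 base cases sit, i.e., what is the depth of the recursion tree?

For divide and conquer with division factor 5:

Problem sizes at each level:
Level 0: 78125
Level 1: 15625
Level 2: 3125
Level 3: 625
Level 4: 125
Level 5: 25
Level 6: 5
Level 7: 1

The root is level 0 and the size-1 base case is level 7 (the tree spans levels 0 through 7, i.e. 8 levels counting the root), so the depth is the number of divisions: log_5(78125) = 7

The recursion tree depth is log_5(78125) = 7. At each level, the problem size is divided by 5, so it takes 7 divisions to reduce to a base case of size 1. The algorithm makes 4 recursive calls at each level.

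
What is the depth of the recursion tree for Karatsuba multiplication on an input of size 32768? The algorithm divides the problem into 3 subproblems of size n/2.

For divide and conquer with division factor 2:

Problem sizes at each level:
Level 0: 32768
Level 1: 16384
Level 2: 8192
Level 3: 4096
Level 4: 2048
Level 5: 1024
Level 6: 512
Level 7: 256
Level 8: 128
Level 9: 64
Level 10: 32
Level 11: 16
Level 12: 8
Level 13: 4
Level 14: 2
Level 15: 1

The root is level 0 and the size-1 base case is level 15 (the tree spans levels 0 through 15, i.e. 16 levels counting the root), so the depth is the number of divisions: log_2(32768) = 15

The recursion tree depth is log_2(32768) = 15. At each level, the problem size is divided by 2, so it takes 15 divisions to reduce to a base case of size 1. The algorithm makes 3 recursive calls at each level.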